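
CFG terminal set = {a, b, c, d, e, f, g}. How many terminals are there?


Terminal symbols: a, b, c, d, e, f, g
Counting each: a (#1), b (#2), c (#3), d (#4), e (#5), f (#6), g (#7)
Total = 7

7


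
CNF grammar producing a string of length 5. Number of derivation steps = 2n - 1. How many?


Chomsky Normal Form derivation:
String length n = 5
Each step either:
  - Splits a nonterminal into two (n-1 such steps)
  - Converts a nonterminal to terminal (n such steps)
Total = (n-1) + n = 2n - 1
= 2(5) - 1
= 10 - 1
= 9

9


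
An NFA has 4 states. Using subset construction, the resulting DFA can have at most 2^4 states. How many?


NFA has 4 states
Subset construction: each DFA state = subset of NFA states
Maximum subsets = 2^4
2^4 = 16

16


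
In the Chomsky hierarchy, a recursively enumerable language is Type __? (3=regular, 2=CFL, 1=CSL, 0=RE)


Chomsky hierarchy levels:
  Type 3: Regular (DFA/NFA/regex)
  Type 2: Context-free (PDA)
  Type 1: Context-sensitive
  Type 0: Recursively enumerable (TM)
'recursively enumerable' corresponds to Type 0

0


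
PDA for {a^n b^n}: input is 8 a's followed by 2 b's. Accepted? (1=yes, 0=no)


Language requires equal numbers of a's and b's
PDA pushes for each 'a', pops for each 'b'
Number of a's = 8
Number of b's = 2
8 != 2 -> Reject

0


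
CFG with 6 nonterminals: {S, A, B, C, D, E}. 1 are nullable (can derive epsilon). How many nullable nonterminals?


Nonterminals: {S, A, B, C, D, E}
A nonterminal is nullable if it can derive epsilon
Counting nullable nonterminals: 1
Total nullable = 1

1


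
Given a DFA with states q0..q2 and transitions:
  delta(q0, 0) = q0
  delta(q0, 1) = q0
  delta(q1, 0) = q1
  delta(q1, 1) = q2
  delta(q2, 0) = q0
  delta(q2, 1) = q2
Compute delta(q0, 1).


Looking up transition function:
delta(q0, 1) in the table
Row: q0, Column: 1
Result: q0

q0


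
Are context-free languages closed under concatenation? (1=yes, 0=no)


CFL closure properties:
  Closed under: union, concatenation, Kleene star
  NOT closed under: intersection, complement
Operation 'concatenation' is in closed list -> Yes (closed)

1


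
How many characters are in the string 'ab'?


String: 'ab'
Counting characters:
  'a' appears 1 time(s)
  'b' appears 1 time(s)
Total length = 1 + 1 = 2

2


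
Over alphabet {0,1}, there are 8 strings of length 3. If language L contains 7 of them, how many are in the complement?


Alphabet: {0,1}
String length: 3
Total strings of length 3 = 2^3 = 8
Strings in L = 7
Complement = total - |L|
= 8 - 7
= 1

1


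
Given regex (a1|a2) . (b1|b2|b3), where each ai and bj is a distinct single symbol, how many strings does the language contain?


First group: 2 alternatives
Second group: 3 alternatives
Concatenation: each choice from group 1 pairs with each from group 2
Total = 2 x 3 = 6

6


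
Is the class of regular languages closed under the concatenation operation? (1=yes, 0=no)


Regular languages are closed under:
- Union (DFA product construction)
- Intersection (DFA product construction)
- Complement (swap accept/reject states)
- Concatenation (NFA construction)
- Kleene star (NFA construction)
concatenation is in this list
Therefore: closed

1


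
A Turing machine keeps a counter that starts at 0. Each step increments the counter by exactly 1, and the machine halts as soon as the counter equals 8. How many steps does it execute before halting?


Counter starts at 0. Counting sequence:
  Step 1: counter = 1
  Step 2: counter = 2
  Step 3: counter = 3
  Step 4: counter = 4
  Step 5: counter = 5
  Step 6: counter = 6
  Step 7: counter = 7
  Step 8: counter = 8
Counter reached 8 -> halt
Total steps = 8

8


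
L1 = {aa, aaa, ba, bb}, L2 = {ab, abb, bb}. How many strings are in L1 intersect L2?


L1 = {aa, aaa, ba, bb}
L2 = {ab, abb, bb}
Checking each string in L1 against L2:
  'aa': in L2? No
  'aaa': in L2? No
  'ba': in L2? No
  'bb': in L2? Yes
Intersection = {bb}
|L1 ∩ L2| = 1

1


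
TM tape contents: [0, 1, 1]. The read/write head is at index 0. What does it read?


Tape: [0, 1, 1]
Positions: 0 1 2
Values:    0 1 1
Head at position 0
tape[0] = 0

0


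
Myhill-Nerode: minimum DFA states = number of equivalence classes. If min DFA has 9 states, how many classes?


Myhill-Nerode theorem:
Number of equivalence classes = number of states in minimal DFA
Minimal DFA states = 9
Therefore equivalence classes = 9

9


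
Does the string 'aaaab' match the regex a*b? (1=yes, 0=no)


Pattern: a*b
String: 'aaaab'
Pattern requires: zero or more 'a's followed by exactly one 'b'
Found 4 leading 'a's
Remaining: 'b'
Remaining is exactly 'b' -> match
Result: 1

1


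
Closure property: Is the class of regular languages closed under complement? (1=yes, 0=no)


Regular languages are closed under all standard operations:
- Union: Yes (product construction)
- Intersection: Yes (product construction)
- Complement: Yes (swap accept/reject)
- Concatenation: Yes (NFA construction)
Operation: complement -> Closed

1


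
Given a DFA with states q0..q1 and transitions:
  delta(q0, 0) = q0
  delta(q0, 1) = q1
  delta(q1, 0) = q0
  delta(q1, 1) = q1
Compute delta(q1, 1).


Looking up transition function:
delta(q1, 1) in the table
Row: q1, Column: 1
Result: q1

q1


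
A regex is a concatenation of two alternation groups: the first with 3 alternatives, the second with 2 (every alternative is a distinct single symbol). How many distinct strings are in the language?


First group: 3 alternatives
Second group: 2 alternatives
Concatenation: each choice from group 1 pairs with each from group 2
Total = 3 x 2 = 6

6


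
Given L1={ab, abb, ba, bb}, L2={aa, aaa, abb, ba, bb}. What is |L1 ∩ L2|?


L1 = {ab, abb, ba, bb}
L2 = {aa, aaa, abb, ba, bb}
Checking each string in L1 against L2:
  'ab': in L2? No
  'abb': in L2? Yes
  'ba': in L2? Yes
  'bb': in L2? Yes
Intersection = {abb, ba, bb}
|L1 ∩ L2| = 3

3


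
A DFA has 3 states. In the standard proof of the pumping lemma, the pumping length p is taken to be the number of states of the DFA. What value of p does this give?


Pumping lemma for regular languages (standard proof):
Take p = |Q|, the number of DFA states.
Any string of length >= |Q| passes through |Q|+1 states while reading its first |Q| symbols,
so by pigeonhole some state repeats, giving the loop that can be pumped.
Here |Q| = 3
Therefore the proof uses p = 3

3


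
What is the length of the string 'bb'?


String: 'bb'
Counting characters:
  'b' appears 2 time(s)
Total length = 0 + 2 = 2

2


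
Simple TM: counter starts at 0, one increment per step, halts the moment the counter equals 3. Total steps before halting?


Counter starts at 0. Counting sequence:
  Step 1: counter = 1
  Step 2: counter = 2
  Step 3: counter = 3
Counter reached 3 -> halt
Total steps = 3

3


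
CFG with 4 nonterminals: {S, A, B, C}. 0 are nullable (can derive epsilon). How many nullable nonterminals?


Nonterminals: {S, A, B, C}
A nonterminal is nullable if it can derive epsilon
Counting nullable nonterminals: 0
Total nullable = 0

0


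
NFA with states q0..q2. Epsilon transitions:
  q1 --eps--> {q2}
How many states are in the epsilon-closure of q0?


Starting from q0
Initialize closure = {q0}
q0 has no outgoing epsilon transitions -> nothing to add
Final closure: {q0}
Size = 1

1


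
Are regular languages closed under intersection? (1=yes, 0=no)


Regular languages are closed under:
- Union (DFA product construction)
- Intersection (DFA product construction)
- Complement (swap accept/reject states)
- Concatenation (NFA construction)
- Kleene star (NFA construction)
intersection is in this list
Therefore: closed

1


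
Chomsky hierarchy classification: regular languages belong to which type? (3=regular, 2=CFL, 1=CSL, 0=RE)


Chomsky hierarchy levels:
  Type 3: Regular (DFA/NFA/regex)
  Type 2: Context-free (PDA)
  Type 1: Context-sensitive
  Type 0: Recursively enumerable (TM)
'regular' corresponds to Type 3

3


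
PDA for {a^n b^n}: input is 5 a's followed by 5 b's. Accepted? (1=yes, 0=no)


Language requires equal numbers of a's and b's
PDA pushes for each 'a', pops for each 'b'
Number of a's = 5
Number of b's = 5
5 == 5 -> Accept

1


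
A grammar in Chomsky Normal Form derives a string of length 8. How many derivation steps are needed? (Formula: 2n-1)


Chomsky Normal Form derivation:
String length n = 8
Each step either:
  - Splits a nonterminal into two (n-1 such steps)
  - Converts a nonterminal to terminal (n such steps)
Total = (n-1) + n = 2n - 1
= 2(8) - 1
= 16 - 1
= 15

15


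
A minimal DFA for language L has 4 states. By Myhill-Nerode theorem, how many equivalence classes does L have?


Myhill-Nerode theorem:
Number of equivalence classes = number of states in minimal DFA
Minimal DFA states = 4
Therefore equivalence classes = 4

4


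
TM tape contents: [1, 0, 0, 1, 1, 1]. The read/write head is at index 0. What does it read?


Tape: [1, 0, 0, 1, 1, 1]
Positions: 0 1 2 3 4 5
Values:    1 0 0 1 1 1
Head at position 0
tape[0] = 1

1


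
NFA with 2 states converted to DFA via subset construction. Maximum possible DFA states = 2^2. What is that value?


NFA has 2 states
Subset construction: each DFA state = subset of NFA states
Maximum subsets = 2^2
2^2 = 4

4


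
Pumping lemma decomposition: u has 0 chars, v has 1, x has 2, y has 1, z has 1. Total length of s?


|s| = |u| + |v| + |x| + |y| + |z|
= 0 + 1 + 2 + 1 + 1
= 1 + 2 + 2
= 3 + 2
= 5

5


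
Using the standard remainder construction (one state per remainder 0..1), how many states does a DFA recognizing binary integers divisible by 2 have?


Divisibility by 2 is tracked via the remainder mod 2: 0, 1, ..., 1
The construction assigns one state to each remainder
Number of remainders = 2

2


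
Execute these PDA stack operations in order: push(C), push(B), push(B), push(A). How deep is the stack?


Tracing stack operations:
  push(C) -> stack = [C], depth=1
  push(B) -> stack = [C,B], depth=2
  push(B) -> stack = [C,B,B], depth=3
  push(A) -> stack = [C,B,B,A], depth=4
Final depth = 4

4


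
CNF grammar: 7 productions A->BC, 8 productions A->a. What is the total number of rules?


CNF allows two rule forms:
  A -> BC (binary): 7 rules
  A -> a (terminal): 8 rules
Total = 7 + 8 = 15

15


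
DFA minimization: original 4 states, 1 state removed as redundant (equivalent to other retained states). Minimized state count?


Original DFA: 4 states
Redundant states removed: 1
Minimized states = original - removed
= 4 - 1
= 3

3


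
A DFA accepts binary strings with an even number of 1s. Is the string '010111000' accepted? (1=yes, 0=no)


DFA has 2 states: q_even (start, accept=yes) and q_odd
Processing string '010111000' character by character:
  Position 0: read '0', 1-count=0 -> q_even (no change)
  Position 1: read '1', 1-count=1 -> q_odd
  Position 2: read '0', 1-count=1 -> q_odd (no change)
  Position 3: read '1', 1-count=2 -> q_even
  Position 4: read '1', 1-count=3 -> q_odd
  Position 5: read '1', 1-count=4 -> q_even
  Position 6: read '0', 1-count=4 -> q_even (no change)
  Position 7: read '0', 1-count=4 -> q_even (no change)
  Position 8: read '0', 1-count=4 -> q_even (no change)
Final state: q_even, total 1s = 4 (even); the DFA requires an even count -> accept

1


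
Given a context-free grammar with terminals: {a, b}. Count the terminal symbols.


Terminal symbols: a, b
Counting each: a (#1), b (#2)
Total = 2

2


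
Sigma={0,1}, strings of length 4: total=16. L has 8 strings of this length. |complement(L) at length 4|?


Alphabet: {0,1}
String length: 4
Total strings of length 4 = 2^4 = 16
Strings in L = 8
Complement = total - |L|
= 16 - 8
= 8

8


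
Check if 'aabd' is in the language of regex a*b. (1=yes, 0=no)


Pattern: a*b
String: 'aabd'
Pattern requires: zero or more 'a's followed by exactly one 'b'
Found 2 leading 'a's
Remaining: 'bd'
Remaining is not 'b' -> no match
Result: 0

0


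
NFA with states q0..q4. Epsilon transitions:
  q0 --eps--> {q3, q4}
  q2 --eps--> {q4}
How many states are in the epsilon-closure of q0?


Starting from q0
Initialize closure = {q0}
Follow epsilon from q0 -> add q3
Follow epsilon from q0 -> add q4
Final closure: {q0, q3, q4}
Size = 3

3


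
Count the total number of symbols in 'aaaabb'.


String: 'aaaabb'
Counting characters:
  'a' appears 4 time(s)
  'b' appears 2 time(s)
Total length = 4 + 2 = 6

6


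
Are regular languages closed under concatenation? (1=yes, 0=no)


Regular languages are closed under all standard operations:
- Union: Yes (product construction)
- Intersection: Yes (product construction)
- Complement: Yes (swap accept/reject)
- Concatenation: Yes (NFA construction)
Operation: concatenation -> Closed

1


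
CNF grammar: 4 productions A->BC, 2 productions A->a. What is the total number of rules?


CNF allows two rule forms:
  A -> BC (binary): 4 rules
  A -> a (terminal): 2 rules
Total = 4 + 2 = 6

6


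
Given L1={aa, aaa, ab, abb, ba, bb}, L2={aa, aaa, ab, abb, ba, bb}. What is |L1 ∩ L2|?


L1 = {aa, aaa, ab, abb, ba, bb}
L2 = {aa, aaa, ab, abb, ba, bb}
Checking each string in L1 against L2:
  'aa': in L2? Yes
  'aaa': in L2? Yes
  'ab': in L2? Yes
  'abb': in L2? Yes
  'ba': in L2? Yes
  'bb': in L2? Yes
Intersection = {aa, aaa, ab, abb, ba, bb}
|L1 ∩ L2| = 6

6


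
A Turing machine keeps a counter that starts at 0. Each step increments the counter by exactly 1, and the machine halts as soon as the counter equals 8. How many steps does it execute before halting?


Counter starts at 0. Counting sequence:
  Step 1: counter = 1
  Step 2: counter = 2
  Step 3: counter = 3
  Step 4: counter = 4
  Step 5: counter = 5
  Step 6: counter = 6
  Step 7: counter = 7
  Step 8: counter = 8
Counter reached 8 -> halt
Total steps = 8

8


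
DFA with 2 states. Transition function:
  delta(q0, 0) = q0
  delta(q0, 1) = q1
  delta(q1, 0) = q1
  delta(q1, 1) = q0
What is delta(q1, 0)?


Looking up transition function:
delta(q1, 0) in the table
Row: q1, Column: 0
Result: q1

q1


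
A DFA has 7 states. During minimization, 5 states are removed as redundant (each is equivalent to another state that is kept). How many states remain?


Original DFA: 7 states
Redundant states removed: 5
Minimized states = original - removed
= 7 - 5
= 2

2


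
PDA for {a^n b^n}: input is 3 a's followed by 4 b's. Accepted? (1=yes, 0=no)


Language requires equal numbers of a's and b's
PDA pushes for each 'a', pops for each 'b'
Number of a's = 3
Number of b's = 4
3 != 4 -> Reject

0


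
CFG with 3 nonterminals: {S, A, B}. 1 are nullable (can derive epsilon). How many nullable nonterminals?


Nonterminals: {S, A, B}
A nonterminal is nullable if it can derive epsilon
Counting nullable nonterminals: 1
Total nullable = 1

1


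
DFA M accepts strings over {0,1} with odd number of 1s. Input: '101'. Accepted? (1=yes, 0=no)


DFA has 2 states: q_even (start, accept=no) and q_odd
Processing string '101' character by character:
  Position 0: read '1', 1-count=1 -> q_odd
  Position 1: read '0', 1-count=1 -> q_odd (no change)
  Position 2: read '1', 1-count=2 -> q_even
Final state: q_even, total 1s = 2 (even); the DFA requires an odd count -> reject

0


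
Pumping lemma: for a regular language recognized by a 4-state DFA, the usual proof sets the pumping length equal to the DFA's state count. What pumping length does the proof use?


Pumping lemma for regular languages (standard proof):
Take p = |Q|, the number of DFA states.
Any string of length >= |Q| passes through |Q|+1 states while reading its first |Q| symbols,
so by pigeonhole some state repeats, giving the loop that can be pumped.
Here |Q| = 4
Therefore the proof uses p = 4

4


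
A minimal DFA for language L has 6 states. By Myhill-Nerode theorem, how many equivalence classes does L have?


Myhill-Nerode theorem:
Number of equivalence classes = number of states in minimal DFA
Minimal DFA states = 6
Therefore equivalence classes = 6

6


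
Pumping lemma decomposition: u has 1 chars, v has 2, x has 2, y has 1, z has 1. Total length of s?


|s| = |u| + |v| + |x| + |y| + |z|
= 1 + 2 + 2 + 1 + 1
= 3 + 2 + 2
= 5 + 2
= 7

7


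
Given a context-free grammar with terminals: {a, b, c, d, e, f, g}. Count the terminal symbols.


Terminal symbols: a, b, c, d, e, f, g
Counting each: a (#1), b (#2), c (#3), d (#4), e (#5), f (#6), g (#7)
Total = 7

7


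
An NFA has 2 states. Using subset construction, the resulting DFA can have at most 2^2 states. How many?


NFA has 2 states
Subset construction: each DFA state = subset of NFA states
Maximum subsets = 2^2
2^2 = 4

4


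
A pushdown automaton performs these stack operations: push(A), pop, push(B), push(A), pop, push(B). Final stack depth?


Tracing stack operations:
  push(A) -> stack = [A], depth=1
  pop -> removed A, stack = [], depth=0
  push(B) -> stack = [B], depth=1
  push(A) -> stack = [B,A], depth=2
  pop -> removed A, stack = [B], depth=1
  push(B) -> stack = [B,B], depth=2
Final depth = 2

2


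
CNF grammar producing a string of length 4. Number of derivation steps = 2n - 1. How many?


Chomsky Normal Form derivation:
String length n = 4
Each step either:
  - Splits a nonterminal into two (n-1 such steps)
  - Converts a nonterminal to terminal (n such steps)
Total = (n-1) + n = 2n - 1
= 2(4) - 1
= 8 - 1
= 7

7


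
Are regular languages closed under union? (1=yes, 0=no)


Regular languages are closed under:
- Union (DFA product construction)
- Intersection (DFA product construction)
- Complement (swap accept/reject states)
- Concatenation (NFA construction)
- Kleene star (NFA construction)
union is in this list
Therefore: closed

1


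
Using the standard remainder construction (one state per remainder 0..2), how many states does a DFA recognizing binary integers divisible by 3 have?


Divisibility by 3 is tracked via the remainder mod 3: 0, 1, ..., 2
The construction assigns one state to each remainder
Number of remainders = 3

3


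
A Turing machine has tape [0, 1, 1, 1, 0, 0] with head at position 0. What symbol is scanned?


Tape: [0, 1, 1, 1, 0, 0]
Positions: 0 1 2 3 4 5
Values:    0 1 1 1 0 0
Head at position 0
tape[0] = 0

0


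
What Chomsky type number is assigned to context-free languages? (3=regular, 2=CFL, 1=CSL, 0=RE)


Chomsky hierarchy levels:
  Type 3: Regular (DFA/NFA/regex)
  Type 2: Context-free (PDA)
  Type 1: Context-sensitive
  Type 0: Recursively enumerable (TM)
'context-free' corresponds to Type 2

2


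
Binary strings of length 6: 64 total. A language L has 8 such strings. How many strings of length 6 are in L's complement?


Alphabet: {0,1}
String length: 6
Total strings of length 6 = 2^6 = 64
Strings in L = 8
Complement = total - |L|
= 64 - 8
= 56

56


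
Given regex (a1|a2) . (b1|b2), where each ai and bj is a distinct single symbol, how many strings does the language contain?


First group: 2 alternatives
Second group: 2 alternatives
Concatenation: each choice from group 1 pairs with each from group 2
Total = 2 x 2 = 4

4


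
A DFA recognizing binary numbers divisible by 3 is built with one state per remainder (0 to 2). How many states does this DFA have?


Divisibility by 3 is tracked via the remainder mod 3: 0, 1, ..., 2
The construction assigns one state to each remainder
Number of remainders = 3

3


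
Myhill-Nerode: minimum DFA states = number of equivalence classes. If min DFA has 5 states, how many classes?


Myhill-Nerode theorem:
Number of equivalence classes = number of states in minimal DFA
Minimal DFA states = 5
Therefore equivalence classes = 5

5


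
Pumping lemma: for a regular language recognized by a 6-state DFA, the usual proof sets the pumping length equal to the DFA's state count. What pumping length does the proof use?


Pumping lemma for regular languages (standard proof):
Take p = |Q|, the number of DFA states.
Any string of length >= |Q| passes through |Q|+1 states while reading its first |Q| symbols,
so by pigeonhole some state repeats, giving the loop that can be pumped.
Here |Q| = 6
Therefore the proof uses p = 6

6


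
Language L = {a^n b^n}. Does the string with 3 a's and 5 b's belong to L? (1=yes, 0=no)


Language requires equal numbers of a's and b's
PDA pushes for each 'a', pops for each 'b'
Number of a's = 3
Number of b's = 5
3 != 5 -> Reject

0


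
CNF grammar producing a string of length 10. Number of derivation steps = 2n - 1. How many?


Chomsky Normal Form derivation:
String length n = 10
Each step either:
  - Splits a nonterminal into two (n-1 such steps)
  - Converts a nonterminal to terminal (n such steps)
Total = (n-1) + n = 2n - 1
= 2(10) - 1
= 20 - 1
= 19

19


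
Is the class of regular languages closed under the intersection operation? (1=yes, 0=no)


Regular languages are closed under:
- Union (DFA product construction)
- Intersection (DFA product construction)
- Complement (swap accept/reject states)
- Concatenation (NFA construction)
- Kleene star (NFA construction)
intersection is in this list
Therefore: closed

1


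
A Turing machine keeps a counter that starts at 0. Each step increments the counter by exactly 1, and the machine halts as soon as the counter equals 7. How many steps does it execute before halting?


Counter starts at 0. Counting sequence:
  Step 1: counter = 1
  Step 2: counter = 2
  Step 3: counter = 3
  Step 4: counter = 4
  Step 5: counter = 5
  Step 6: counter = 6
  Step 7: counter = 7
Counter reached 7 -> halt
Total steps = 7

7


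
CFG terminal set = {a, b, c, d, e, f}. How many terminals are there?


Terminal symbols: a, b, c, d, e, f
Counting each: a (#1), b (#2), c (#3), d (#4), e (#5), f (#6)
Total = 6

6


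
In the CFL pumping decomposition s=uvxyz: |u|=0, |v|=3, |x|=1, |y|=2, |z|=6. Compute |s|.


|s| = |u| + |v| + |x| + |y| + |z|
= 0 + 3 + 1 + 2 + 6
= 3 + 1 + 8
= 4 + 8
= 12

12


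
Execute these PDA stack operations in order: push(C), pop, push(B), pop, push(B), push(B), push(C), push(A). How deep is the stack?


Tracing stack operations:
  push(C) -> stack = [C], depth=1
  pop -> removed C, stack = [], depth=0
  push(B) -> stack = [B], depth=1
  pop -> removed B, stack = [], depth=0
  push(B) -> stack = [B], depth=1
  push(B) -> stack = [B,B], depth=2
  push(C) -> stack = [B,B,C], depth=3
  push(A) -> stack = [B,B,C,A], depth=4
Final depth = 4

4


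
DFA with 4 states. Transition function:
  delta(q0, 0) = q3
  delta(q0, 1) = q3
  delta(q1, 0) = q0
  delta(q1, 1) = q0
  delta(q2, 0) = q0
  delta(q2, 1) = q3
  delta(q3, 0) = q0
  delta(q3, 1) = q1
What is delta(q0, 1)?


Looking up transition function:
delta(q0, 1) in the table
Row: q0, Column: 1
Result: q3

q3


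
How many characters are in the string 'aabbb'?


String: 'aabbb'
Counting characters:
  'a' appears 2 time(s)
  'b' appears 3 time(s)
Total length = 2 + 3 = 5

5


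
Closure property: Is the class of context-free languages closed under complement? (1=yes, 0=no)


CFL closure properties:
  Closed under: union, concatenation, Kleene star
  NOT closed under: intersection, complement
Operation 'complement' is in not-closed list -> No (not closed)

0


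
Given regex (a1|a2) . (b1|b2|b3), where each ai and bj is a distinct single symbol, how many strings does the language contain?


First group: 2 alternatives
Second group: 3 alternatives
Concatenation: each choice from group 1 pairs with each from group 2
Total = 2 x 3 = 6

6


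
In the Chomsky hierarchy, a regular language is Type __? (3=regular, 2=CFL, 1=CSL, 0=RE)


Chomsky hierarchy levels:
  Type 3: Regular (DFA/NFA/regex)
  Type 2: Context-free (PDA)
  Type 1: Context-sensitive
  Type 0: Recursively enumerable (TM)
'regular' corresponds to Type 3

3


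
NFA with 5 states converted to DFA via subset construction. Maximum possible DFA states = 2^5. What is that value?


NFA has 5 states
Subset construction: each DFA state = subset of NFA states
Maximum subsets = 2^5
2^5 = 32

32


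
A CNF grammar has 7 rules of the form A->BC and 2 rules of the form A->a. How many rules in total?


CNF allows two rule forms:
  A -> BC (binary): 7 rules
  A -> a (terminal): 2 rules
Total = 7 + 2 = 9

9


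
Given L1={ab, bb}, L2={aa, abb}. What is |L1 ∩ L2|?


L1 = {ab, bb}
L2 = {aa, abb}
Checking each string in L1 against L2:
  'ab': in L2? No
  'bb': in L2? No
Intersection = {}
|L1 ∩ L2| = 0

0


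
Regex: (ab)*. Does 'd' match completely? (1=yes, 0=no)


Pattern: (ab)*
String: 'd'
Pattern requires: zero or more repetitions of 'ab'
Length 1 is odd -> cannot be (ab)* -> no match
Result: 0

0


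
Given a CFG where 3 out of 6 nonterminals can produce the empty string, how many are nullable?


Nonterminals: {S, A, B, C, D, E}
A nonterminal is nullable if it can derive epsilon
Counting nullable nonterminals: 3
Total nullable = 3

3


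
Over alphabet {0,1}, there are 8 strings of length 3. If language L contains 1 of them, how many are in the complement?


Alphabet: {0,1}
String length: 3
Total strings of length 3 = 2^3 = 8
Strings in L = 1
Complement = total - |L|
= 8 - 1
= 7

7


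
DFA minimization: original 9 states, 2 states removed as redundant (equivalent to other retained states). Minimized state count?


Original DFA: 9 states
Redundant states removed: 2
Minimized states = original - removed
= 9 - 2
= 7

7


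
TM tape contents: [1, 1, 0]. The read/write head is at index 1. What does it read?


Tape: [1, 1, 0]
Positions: 0 1 2
Values:    1 1 0
Head at position 1
tape[1] = 1

1


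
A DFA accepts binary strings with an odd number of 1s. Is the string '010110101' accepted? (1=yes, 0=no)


DFA has 2 states: q_even (start, accept=no) and q_odd
Processing string '010110101' character by character:
  Position 0: read '0', 1-count=0 -> q_even (no change)
  Position 1: read '1', 1-count=1 -> q_odd
  Position 2: read '0', 1-count=1 -> q_odd (no change)
  Position 3: read '1', 1-count=2 -> q_even
  Position 4: read '1', 1-count=3 -> q_odd
  Position 5: read '0', 1-count=3 -> q_odd (no change)
  Position 6: read '1', 1-count=4 -> q_even
  Position 7: read '0', 1-count=4 -> q_even (no change)
  Position 8: read '1', 1-count=5 -> q_odd
Final state: q_odd, total 1s = 5 (odd); the DFA requires an odd count -> accept

1


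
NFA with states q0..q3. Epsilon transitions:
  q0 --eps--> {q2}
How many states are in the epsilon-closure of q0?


Starting from q0
Initialize closure = {q0}
Follow epsilon from q0 -> add q2
Final closure: {q0, q2}
Size = 2

2


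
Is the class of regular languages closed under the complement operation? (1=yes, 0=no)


Regular languages are closed under:
- Union (DFA product construction)
- Intersection (DFA product construction)
- Complement (swap accept/reject states)
- Concatenation (NFA construction)
- Kleene star (NFA construction)
complement is in this list
Therefore: closed

1


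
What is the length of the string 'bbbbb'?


String: 'bbbbb'
Counting characters:
  'b' appears 5 time(s)
Total length = 0 + 5 = 5

5


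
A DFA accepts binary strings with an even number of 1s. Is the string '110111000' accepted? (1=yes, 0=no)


DFA has 2 states: q_even (start, accept=yes) and q_odd
Processing string '110111000' character by character:
  Position 0: read '1', 1-count=1 -> q_odd
  Position 1: read '1', 1-count=2 -> q_even
  Position 2: read '0', 1-count=2 -> q_even (no change)
  Position 3: read '1', 1-count=3 -> q_odd
  Position 4: read '1', 1-count=4 -> q_even
  Position 5: read '1', 1-count=5 -> q_odd
  Position 6: read '0', 1-count=5 -> q_odd (no change)
  Position 7: read '0', 1-count=5 -> q_odd (no change)
  Position 8: read '0', 1-count=5 -> q_odd (no change)
Final state: q_odd, total 1s = 5 (odd); the DFA requires an even count -> reject

0


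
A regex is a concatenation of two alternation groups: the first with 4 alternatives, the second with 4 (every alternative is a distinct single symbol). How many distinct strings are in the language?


First group: 4 alternatives
Second group: 4 alternatives
Concatenation: each choice from group 1 pairs with each from group 2
Total = 4 x 4 = 16

16


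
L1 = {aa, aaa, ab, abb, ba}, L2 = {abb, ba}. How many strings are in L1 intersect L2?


L1 = {aa, aaa, ab, abb, ba}
L2 = {abb, ba}
Checking each string in L1 against L2:
  'aa': in L2? No
  'aaa': in L2? No
  'ab': in L2? No
  'abb': in L2? Yes
  'ba': in L2? Yes
Intersection = {abb, ba}
|L1 ∩ L2| = 2

2


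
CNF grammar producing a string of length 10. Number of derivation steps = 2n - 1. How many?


Chomsky Normal Form derivation:
String length n = 10
Each step either:
  - Splits a nonterminal into two (n-1 such steps)
  - Converts a nonterminal to terminal (n such steps)
Total = (n-1) + n = 2n - 1
= 2(10) - 1
= 20 - 1
= 19

19


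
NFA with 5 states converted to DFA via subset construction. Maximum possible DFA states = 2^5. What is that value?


NFA has 5 states
Subset construction: each DFA state = subset of NFA states
Maximum subsets = 2^5
2^5 = 32

32


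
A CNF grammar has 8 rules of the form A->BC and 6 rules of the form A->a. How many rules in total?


CNF allows two rule forms:
  A -> BC (binary): 8 rules
  A -> a (terminal): 6 rules
Total = 8 + 6 = 14

14


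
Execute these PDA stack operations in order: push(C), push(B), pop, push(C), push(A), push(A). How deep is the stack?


Tracing stack operations:
  push(C) -> stack = [C], depth=1
  push(B) -> stack = [C,B], depth=2
  pop -> removed B, stack = [C], depth=1
  push(C) -> stack = [C,C], depth=2
  push(A) -> stack = [C,C,A], depth=3
  push(A) -> stack = [C,C,A,A], depth=4
Final depth = 4

4


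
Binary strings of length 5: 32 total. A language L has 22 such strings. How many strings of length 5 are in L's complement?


Alphabet: {0,1}
String length: 5
Total strings of length 5 = 2^5 = 32
Strings in L = 22
Complement = total - |L|
= 32 - 22
= 10

10


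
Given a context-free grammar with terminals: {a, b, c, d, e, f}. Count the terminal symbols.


Terminal symbols: a, b, c, d, e, f
Counting each: a (#1), b (#2), c (#3), d (#4), e (#5), f (#6)
Total = 6

6


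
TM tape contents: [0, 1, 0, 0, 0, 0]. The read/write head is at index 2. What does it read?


Tape: [0, 1, 0, 0, 0, 0]
Positions: 0 1 2 3 4 5
Values:    0 1 0 0 0 0
Head at position 2
tape[2] = 0

0


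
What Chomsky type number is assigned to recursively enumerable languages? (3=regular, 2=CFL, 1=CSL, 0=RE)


Chomsky hierarchy levels:
  Type 3: Regular (DFA/NFA/regex)
  Type 2: Context-free (PDA)
  Type 1: Context-sensitive
  Type 0: Recursively enumerable (TM)
'recursively enumerable' corresponds to Type 0

0


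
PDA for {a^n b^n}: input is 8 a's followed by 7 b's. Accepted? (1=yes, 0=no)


Language requires equal numbers of a's and b's
PDA pushes for each 'a', pops for each 'b'
Number of a's = 8
Number of b's = 7
8 != 7 -> Reject

0


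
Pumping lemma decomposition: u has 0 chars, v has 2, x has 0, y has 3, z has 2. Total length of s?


|s| = |u| + |v| + |x| + |y| + |z|
= 0 + 2 + 0 + 3 + 2
= 2 + 0 + 5
= 2 + 5
= 7

7


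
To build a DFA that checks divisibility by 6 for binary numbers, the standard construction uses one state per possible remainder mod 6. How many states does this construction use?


Divisibility by 6 is tracked via the remainder mod 6: 0, 1, ..., 5
The construction assigns one state to each remainder
Number of remainders = 6

6


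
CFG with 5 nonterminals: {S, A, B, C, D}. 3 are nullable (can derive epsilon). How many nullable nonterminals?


Nonterminals: {S, A, B, C, D}
A nonterminal is nullable if it can derive epsilon
Counting nullable nonterminals: 3
Total nullable = 3

3


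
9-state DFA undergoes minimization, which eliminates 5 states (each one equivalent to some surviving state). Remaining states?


Original DFA: 9 states
Redundant states removed: 5
Minimized states = original - removed
= 9 - 5
= 4

4


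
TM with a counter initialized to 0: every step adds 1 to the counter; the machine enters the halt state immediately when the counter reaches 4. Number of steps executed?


Counter starts at 0. Counting sequence:
  Step 1: counter = 1
  Step 2: counter = 2
  Step 3: counter = 3
  Step 4: counter = 4
Counter reached 4 -> halt
Total steps = 4

4


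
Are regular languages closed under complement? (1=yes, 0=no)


Regular languages are closed under all standard operations:
- Union: Yes (product construction)
- Intersection: Yes (product construction)
- Complement: Yes (swap accept/reject)
- Concatenation: Yes (NFA construction)
Operation: complement -> Closed

1


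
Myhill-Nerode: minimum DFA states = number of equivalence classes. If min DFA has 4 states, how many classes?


Myhill-Nerode theorem:
Number of equivalence classes = number of states in minimal DFA
Minimal DFA states = 4
Therefore equivalence classes = 4

4


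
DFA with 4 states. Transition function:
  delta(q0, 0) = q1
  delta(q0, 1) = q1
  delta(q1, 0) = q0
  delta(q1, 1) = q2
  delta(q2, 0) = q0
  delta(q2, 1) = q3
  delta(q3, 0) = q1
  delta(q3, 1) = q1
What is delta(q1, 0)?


Looking up transition function:
delta(q1, 0) in the table
Row: q1, Column: 0
Result: q0

q0


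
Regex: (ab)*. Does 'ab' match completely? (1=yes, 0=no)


Pattern: (ab)*
String: 'ab'
Pattern requires: zero or more repetitions of 'ab'
Pairs: ['ab']
All pairs are 'ab'? Yes
Result: 1

1


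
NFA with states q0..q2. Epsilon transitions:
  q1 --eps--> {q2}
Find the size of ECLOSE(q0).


Starting from q0
Initialize closure = {q0}
q0 has no outgoing epsilon transitions -> nothing to add
Final closure: {q0}
Size = 1

1


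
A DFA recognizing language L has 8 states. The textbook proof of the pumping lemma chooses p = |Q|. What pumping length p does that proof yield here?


Pumping lemma for regular languages (standard proof):
Take p = |Q|, the number of DFA states.
Any string of length >= |Q| passes through |Q|+1 states while reading its first |Q| symbols,
so by pigeonhole some state repeats, giving the loop that can be pumped.
Here |Q| = 8
Therefore the proof uses p = 8

8


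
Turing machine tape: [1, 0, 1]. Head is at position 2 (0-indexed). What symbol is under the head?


Tape: [1, 0, 1]
Positions: 0 1 2
Values:    1 0 1
Head at position 2
tape[2] = 1

1


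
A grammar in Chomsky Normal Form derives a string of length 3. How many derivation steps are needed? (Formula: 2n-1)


Chomsky Normal Form derivation:
String length n = 3
Each step either:
  - Splits a nonterminal into two (n-1 such steps)
  - Converts a nonterminal to terminal (n such steps)
Total = (n-1) + n = 2n - 1
= 2(3) - 1
= 6 - 1
= 5

5


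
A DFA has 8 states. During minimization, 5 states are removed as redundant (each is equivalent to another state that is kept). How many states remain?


Original DFA: 8 states
Redundant states removed: 5
Minimized states = original - removed
= 8 - 5
= 3

3


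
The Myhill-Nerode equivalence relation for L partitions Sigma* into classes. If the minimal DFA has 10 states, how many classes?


Myhill-Nerode theorem:
Number of equivalence classes = number of states in minimal DFA
Minimal DFA states = 10
Therefore equivalence classes = 10

10


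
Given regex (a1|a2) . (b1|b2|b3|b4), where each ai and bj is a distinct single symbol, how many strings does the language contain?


First group: 2 alternatives
Second group: 4 alternatives
Concatenation: each choice from group 1 pairs with each from group 2
Total = 2 x 4 = 8

8


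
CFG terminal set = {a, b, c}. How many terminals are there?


Terminal symbols: a, b, c
Counting each: a (#1), b (#2), c (#3)
Total = 3

3


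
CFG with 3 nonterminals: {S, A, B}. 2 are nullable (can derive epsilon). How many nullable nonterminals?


Nonterminals: {S, A, B}
A nonterminal is nullable if it can derive epsilon
Counting nullable nonterminals: 2
Total nullable = 2

2


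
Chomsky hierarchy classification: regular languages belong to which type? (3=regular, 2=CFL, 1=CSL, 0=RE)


Chomsky hierarchy levels:
  Type 3: Regular (DFA/NFA/regex)
  Type 2: Context-free (PDA)
  Type 1: Context-sensitive
  Type 0: Recursively enumerable (TM)
'regular' corresponds to Type 3

3


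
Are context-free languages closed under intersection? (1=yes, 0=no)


CFL closure properties:
  Closed under: union, concatenation, Kleene star
  NOT closed under: intersection, complement
Operation 'intersection' is in not-closed list -> No (not closed)

0


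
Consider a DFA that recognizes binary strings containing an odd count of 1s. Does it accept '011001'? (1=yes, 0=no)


DFA has 2 states: q_even (start, accept=no) and q_odd
Processing string '011001' character by character:
  Position 0: read '0', 1-count=0 -> q_even (no change)
  Position 1: read '1', 1-count=1 -> q_odd
  Position 2: read '1', 1-count=2 -> q_even
  Position 3: read '0', 1-count=2 -> q_even (no change)
  Position 4: read '0', 1-count=2 -> q_even (no change)
  Position 5: read '1', 1-count=3 -> q_odd
Final state: q_odd, total 1s = 3 (odd); the DFA requires an odd count -> accept

1


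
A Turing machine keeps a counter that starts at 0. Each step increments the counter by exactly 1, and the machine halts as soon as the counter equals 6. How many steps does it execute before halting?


Counter starts at 0. Counting sequence:
  Step 1: counter = 1
  Step 2: counter = 2
  Step 3: counter = 3
  Step 4: counter = 4
  Step 5: counter = 5
  Step 6: counter = 6
Counter reached 6 -> halt
Total steps = 6

6


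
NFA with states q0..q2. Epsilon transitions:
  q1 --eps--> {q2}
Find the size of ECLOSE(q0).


Starting from q0
Initialize closure = {q0}
q0 has no outgoing epsilon transitions -> nothing to add
Final closure: {q0}
Size = 1

1


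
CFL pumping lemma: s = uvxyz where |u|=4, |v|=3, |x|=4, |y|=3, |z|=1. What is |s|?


|s| = |u| + |v| + |x| + |y| + |z|
= 4 + 3 + 4 + 3 + 1
= 7 + 4 + 4
= 11 + 4
= 15

15


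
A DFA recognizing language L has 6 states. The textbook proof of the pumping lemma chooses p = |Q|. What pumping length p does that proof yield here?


Pumping lemma for regular languages (standard proof):
Take p = |Q|, the number of DFA states.
Any string of length >= |Q| passes through |Q|+1 states while reading its first |Q| symbols,
so by pigeonhole some state repeats, giving the loop that can be pumped.
Here |Q| = 6
Therefore the proof uses p = 6

6


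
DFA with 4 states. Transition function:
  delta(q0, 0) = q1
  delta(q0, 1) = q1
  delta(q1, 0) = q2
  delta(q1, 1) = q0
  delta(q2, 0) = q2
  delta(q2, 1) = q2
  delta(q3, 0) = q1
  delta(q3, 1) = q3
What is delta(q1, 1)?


Looking up transition function:
delta(q1, 1) in the table
Row: q1, Column: 1
Result: q0

q0


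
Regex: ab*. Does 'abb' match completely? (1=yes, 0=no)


Pattern: ab*
String: 'abb'
Pattern requires: exactly one 'a' followed by zero or more 'b's
First char is 'a' -> OK
Rest 'bb': all b's? Yes
Result: 1

1


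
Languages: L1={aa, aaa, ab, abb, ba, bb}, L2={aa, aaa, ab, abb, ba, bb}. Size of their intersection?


L1 = {aa, aaa, ab, abb, ba, bb}
L2 = {aa, aaa, ab, abb, ba, bb}
Checking each string in L1 against L2:
  'aa': in L2? Yes
  'aaa': in L2? Yes
  'ab': in L2? Yes
  'abb': in L2? Yes
  'ba': in L2? Yes
  'bb': in L2? Yes
Intersection = {aa, aaa, ab, abb, ba, bb}
|L1 ∩ L2| = 6

6


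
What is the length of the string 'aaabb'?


String: 'aaabb'
Counting characters:
  'a' appears 3 time(s)
  'b' appears 2 time(s)
Total length = 3 + 2 = 5

5


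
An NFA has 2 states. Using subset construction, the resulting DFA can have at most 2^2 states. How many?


NFA has 2 states
Subset construction: each DFA state = subset of NFA states
Maximum subsets = 2^2
2^2 = 4

4


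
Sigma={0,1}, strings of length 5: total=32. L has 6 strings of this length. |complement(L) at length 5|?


Alphabet: {0,1}
String length: 5
Total strings of length 5 = 2^5 = 32
Strings in L = 6
Complement = total - |L|
= 32 - 6
= 26

26
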